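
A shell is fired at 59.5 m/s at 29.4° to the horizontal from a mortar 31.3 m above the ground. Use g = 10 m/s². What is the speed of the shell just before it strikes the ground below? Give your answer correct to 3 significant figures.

v_x = 59.5 cos 29.4° = 51.84 m/s is unchanged throughout.
For the vertical component, v_y² = v_y0² + 2 g h = (29.21)² + 2×10×31.3 = 1479, so |v_y| = 38.46 m/s.
Impact speed = √(v_x² + v_y²) = √(2687 + 1479) = 64.5 m/s.

64.5 m/s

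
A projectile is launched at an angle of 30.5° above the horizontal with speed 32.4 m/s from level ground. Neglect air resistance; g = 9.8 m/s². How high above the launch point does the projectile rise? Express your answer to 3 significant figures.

13.8 m

Vertical component of launch velocity: v_y = 32.4 sin 30.5° = 16.44 m/s.
At the highest point the vertical velocity is zero, so v_y² = 2 g h_max.
h_max = (16.44)² / (2 × 9.8) = 270.3 / 19.60 = 13.8 m.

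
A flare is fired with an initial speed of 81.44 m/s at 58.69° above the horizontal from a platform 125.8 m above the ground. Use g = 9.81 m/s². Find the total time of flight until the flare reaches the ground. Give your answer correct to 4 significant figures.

Vertical component: v_y = 81.44 sin 58.69° = 69.580 m/s.
Taking up as positive with launch at y = 125.8 m, landing at y = 0: 0 = 125.8 + 69.580 t − ½(9.81) t².
Solving 4.905 t² − 69.580 t − 125.8 = 0 gives t = [69.580 + √(69.580² + 4·4.905·125.8)] / 9.810 = 15.81 s.

15.81 s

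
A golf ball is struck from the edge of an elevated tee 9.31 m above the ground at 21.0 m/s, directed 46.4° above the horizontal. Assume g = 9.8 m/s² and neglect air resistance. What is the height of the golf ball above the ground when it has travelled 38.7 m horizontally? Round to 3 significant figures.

15.0 m

v_x = 21.0 cos 46.4° = 14.48 m/s, v_y0 = 21.0 sin 46.4° = 15.21 m/s.
Time to reach x = 38.7 m: t = x / v_x = 38.7 / 14.48 = 2.673 s.
y = 9.31 + v_y0 t − ½ g t² = 9.31 + 15.21×2.673 − 4.900×2.673² = 15.0 m.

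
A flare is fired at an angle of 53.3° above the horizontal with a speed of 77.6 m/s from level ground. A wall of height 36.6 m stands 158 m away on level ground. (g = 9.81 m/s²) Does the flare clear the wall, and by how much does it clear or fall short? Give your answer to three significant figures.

Yes — it clears the wall by 118 m.

v_x = 77.6 cos 53.3° = 46.38 m/s; v_y0 = 77.6 sin 53.3° = 62.22 m/s.
Time to reach the wall: t = 158 / 46.38 = 3.407 s.
Height at that point: y = 62.22×3.407 − 4.905×3.407² = 155.0 m.
That is 155.0 − 36.6 = 118 m above the top of the wall, so the flare clears it.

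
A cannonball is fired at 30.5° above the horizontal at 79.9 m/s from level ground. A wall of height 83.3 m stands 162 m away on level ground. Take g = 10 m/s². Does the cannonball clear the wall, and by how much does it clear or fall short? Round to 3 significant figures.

v_x = 79.9 cos 30.5° = 68.84 m/s; v_y0 = 79.9 sin 30.5° = 40.55 m/s.
Time to reach the wall: t = 162 / 68.84 = 2.353 s.
Height at that point: y = 40.55×2.353 − 5.000×2.353² = 67.73 m.
That is 83.3 − 67.73 = 15.6 m below the top of the wall, so the cannonball does not clear it.

No — it falls 15.6 m short of clearing the wall.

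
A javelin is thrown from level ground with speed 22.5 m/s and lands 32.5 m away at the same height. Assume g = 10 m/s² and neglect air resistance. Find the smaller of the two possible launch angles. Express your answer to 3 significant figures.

Level-ground range: R = v₀² sin(2θ)/g ⇒ sin 2θ = R g / v₀² = 32.5×10/22.5² = 0.6420.
2θ = arcsin(0.6420) = 39.94° or 180° − 39.94° = 140.06°.
So θ = 20.0° or θ = 70.0°.

20.0°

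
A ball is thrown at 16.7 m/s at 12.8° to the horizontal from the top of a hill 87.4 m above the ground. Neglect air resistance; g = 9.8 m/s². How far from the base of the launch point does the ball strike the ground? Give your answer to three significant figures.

Components: v_x = 16.7 cos 12.8° = 16.28 m/s, v_y = 16.7 sin 12.8° = 3.700 m/s.
Vertical: 0 = 87.4 + 3.700 t − ½(9.8) t² ⇒ 4.900 t² − 3.700 t − 87.4 = 0.
t = [3.700 + √(13.69 + 1713)] / 9.800 = 4.618 s.
Horizontal: R = v_x · t = 16.28 × 4.618 = 75.2 m.

75.2 m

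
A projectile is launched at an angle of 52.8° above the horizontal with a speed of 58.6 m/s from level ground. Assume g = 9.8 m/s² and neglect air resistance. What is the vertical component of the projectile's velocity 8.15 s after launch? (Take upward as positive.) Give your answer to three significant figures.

-33.2 m/s

Initial vertical component: v_y0 = 58.6 sin 52.8° = 46.68 m/s.
v_y(t) = v_y0 − g t = 46.68 − 9.8 × 8.15 = -33.2 m/s.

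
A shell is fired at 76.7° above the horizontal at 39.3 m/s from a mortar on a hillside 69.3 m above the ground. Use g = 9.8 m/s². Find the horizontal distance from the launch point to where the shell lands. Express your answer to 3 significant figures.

Components: v_x = 39.3 cos 76.7° = 9.041 m/s, v_y = 39.3 sin 76.7° = 38.25 m/s.
Vertical: 0 = 69.3 + 38.25 t − ½(9.8) t² ⇒ 4.900 t² − 38.25 t − 69.3 = 0.
t = [38.25 + √(1463 + 1358)] / 9.800 = 9.323 s.
Horizontal: R = v_x · t = 9.041 × 9.323 = 84.3 m.

84.3 m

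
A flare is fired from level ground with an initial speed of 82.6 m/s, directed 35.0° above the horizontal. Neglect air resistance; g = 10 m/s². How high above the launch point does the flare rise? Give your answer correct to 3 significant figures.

112 m

Vertical component of launch velocity: v_y = 82.6 sin 35.0° = 47.38 m/s.
At the highest point the vertical velocity is zero, so v_y² = 2 g h_max.
h_max = (47.38)² / (2 × 10) = 2245 / 20.00 = 112 m.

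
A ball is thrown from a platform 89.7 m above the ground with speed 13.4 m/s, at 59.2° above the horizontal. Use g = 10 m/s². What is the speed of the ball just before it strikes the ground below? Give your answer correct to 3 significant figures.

v_x = 13.4 cos 59.2° = 6.861 m/s is unchanged throughout.
For the vertical component, v_y² = v_y0² + 2 g h = (11.51)² + 2×10×89.7 = 1926, so |v_y| = 43.89 m/s.
Impact speed = √(v_x² + v_y²) = √(47.07 + 1926) = 44.4 m/s.

44.4 m/s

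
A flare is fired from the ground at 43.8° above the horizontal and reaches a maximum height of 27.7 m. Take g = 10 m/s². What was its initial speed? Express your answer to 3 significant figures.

34.0 m/s

At maximum height v_y = 0, so (v₀ sin θ)² = 2 g H.
v₀ sin 43.8° = √(2 × 10 × 27.7) = 23.54 m/s.
v₀ = 23.54 / sin 43.8° = 23.54 / 0.6921 = 34.0 m/s.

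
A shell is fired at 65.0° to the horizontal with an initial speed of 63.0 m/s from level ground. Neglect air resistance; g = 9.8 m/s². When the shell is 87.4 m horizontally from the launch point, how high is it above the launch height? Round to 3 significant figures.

v_x = 63.0 cos 65.0° = 26.62 m/s, v_y0 = 63.0 sin 65.0° = 57.10 m/s.
Time to reach x = 87.4 m: t = x / v_x = 87.4 / 26.62 = 3.283 s.
y = v_y0 t − ½ g t² = 57.10×3.283 − 4.900×3.283² = 135 m.

135 m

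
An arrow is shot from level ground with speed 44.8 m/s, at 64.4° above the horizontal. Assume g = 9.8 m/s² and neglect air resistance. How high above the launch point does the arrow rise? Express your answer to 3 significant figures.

Vertical component of launch velocity: v_y = 44.8 sin 64.4° = 40.40 m/s.
At the highest point the vertical velocity is zero, so v_y² = 2 g h_max.
h_max = (40.40)² / (2 × 9.8) = 1632 / 19.60 = 83.3 m.

83.3 m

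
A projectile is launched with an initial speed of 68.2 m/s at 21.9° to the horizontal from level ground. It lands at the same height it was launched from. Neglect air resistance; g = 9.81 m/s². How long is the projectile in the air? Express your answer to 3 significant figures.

Vertical component: v_y = 68.2 sin 21.9° = 25.44 m/s.
For a projectile landing at launch height, time of flight is t = 2 v_y / g = 2 × 25.44 / 9.81 = 5.19 s.

5.19 s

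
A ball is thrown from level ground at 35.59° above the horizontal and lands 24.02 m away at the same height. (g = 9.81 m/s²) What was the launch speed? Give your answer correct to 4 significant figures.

15.78 m/s

On level ground, R = v₀² sin(2θ) / g, so v₀ = √(R g / sin 2θ).
sin(2 × 35.59°) = 0.9465.
v₀ = √(24.02 × 9.81 / 0.9465) = √248.96 = 15.78 m/s.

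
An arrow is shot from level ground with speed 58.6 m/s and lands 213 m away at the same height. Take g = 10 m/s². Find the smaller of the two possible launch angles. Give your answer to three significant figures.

Level-ground range: R = v₀² sin(2θ)/g ⇒ sin 2θ = R g / v₀² = 213×10/58.6² = 0.6203.
2θ = arcsin(0.6203) = 38.34° or 180° − 38.34° = 141.66°.
So θ = 19.2° or θ = 70.8°.

19.2°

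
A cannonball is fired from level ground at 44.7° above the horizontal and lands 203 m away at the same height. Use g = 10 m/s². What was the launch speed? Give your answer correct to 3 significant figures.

45.1 m/s

On level ground, R = v₀² sin(2θ) / g, so v₀ = √(R g / sin 2θ).
sin(2 × 44.7°) = 0.9999.
v₀ = √(203 × 10 / 0.9999) = √2030 = 45.1 m/s.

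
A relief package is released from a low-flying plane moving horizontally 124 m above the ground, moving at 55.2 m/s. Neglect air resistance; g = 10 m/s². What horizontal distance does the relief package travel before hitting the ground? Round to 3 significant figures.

Initial vertical velocity is zero, so the fall time comes from h = ½ g t²: t = √(2 × 124 / 10) = 4.980 s.
Horizontal motion is uniform at 55.2 m/s, so x = 55.2 × 4.980 = 275 m.

275 m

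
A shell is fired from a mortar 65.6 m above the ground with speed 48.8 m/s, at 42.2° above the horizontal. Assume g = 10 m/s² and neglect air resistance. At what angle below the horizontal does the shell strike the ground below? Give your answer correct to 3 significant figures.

53.5°

v_x = 48.8 cos 42.2° = 36.15 m/s.
At impact |v_y| = √(v_y0² + 2 g h) = √(32.78² + 2×10×65.6) = 48.85 m/s.
Angle below horizontal = arctan(|v_y| / v_x) = arctan(48.85 / 36.15) = 53.5°.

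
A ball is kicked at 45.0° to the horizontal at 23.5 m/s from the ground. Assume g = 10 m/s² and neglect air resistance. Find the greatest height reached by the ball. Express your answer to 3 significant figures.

13.8 m

Vertical component of launch velocity: v_y = 23.5 sin 45.0° = 16.62 m/s.
At the highest point the vertical velocity is zero, so v_y² = 2 g h_max.
h_max = (16.62)² / (2 × 10) = 276.2 / 20.00 = 13.8 m.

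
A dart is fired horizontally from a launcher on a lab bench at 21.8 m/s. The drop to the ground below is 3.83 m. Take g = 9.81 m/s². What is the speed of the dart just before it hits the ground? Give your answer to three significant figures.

23.5 m/s

Fall time: t = √(2 × 3.83 / 9.81) = 0.8836 s.
At impact: v_x = 21.8 m/s (unchanged), v_y = g t = 9.81 × 0.8836 = 8.668 m/s.
Speed = √(v_x² + v_y²) = √(475.2 + 75.13) = 23.5 m/s.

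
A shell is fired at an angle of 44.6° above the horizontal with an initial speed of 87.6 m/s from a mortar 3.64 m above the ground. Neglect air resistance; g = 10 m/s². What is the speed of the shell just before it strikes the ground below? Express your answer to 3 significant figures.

v_x = 87.6 cos 44.6° = 62.37 m/s is unchanged throughout.
For the vertical component, v_y² = v_y0² + 2 g h = (61.51)² + 2×10×3.64 = 3856, so |v_y| = 62.10 m/s.
Impact speed = √(v_x² + v_y²) = √(3890 + 3856) = 88.0 m/s.

88.0 m/s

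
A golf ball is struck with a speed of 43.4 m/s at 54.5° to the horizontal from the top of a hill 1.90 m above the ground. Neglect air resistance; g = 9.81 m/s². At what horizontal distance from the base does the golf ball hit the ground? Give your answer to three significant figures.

Components: v_x = 43.4 cos 54.5° = 25.20 m/s, v_y = 43.4 sin 54.5° = 35.33 m/s.
Vertical: 0 = 1.90 + 35.33 t − ½(9.81) t² ⇒ 4.905 t² − 35.33 t − 1.90 = 0.
t = [35.33 + √(1248 + 37.28)] / 9.810 = 7.256 s.
Horizontal: R = v_x · t = 25.20 × 7.256 = 183 m.

183 m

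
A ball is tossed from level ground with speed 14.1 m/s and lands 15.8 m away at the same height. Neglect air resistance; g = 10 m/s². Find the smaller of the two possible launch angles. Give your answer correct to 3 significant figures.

Level-ground range: R = v₀² sin(2θ)/g ⇒ sin 2θ = R g / v₀² = 15.8×10/14.1² = 0.7947.
2θ = arcsin(0.7947) = 52.63° or 180° − 52.63° = 127.37°.
So θ = 26.3° or θ = 63.7°.

26.3°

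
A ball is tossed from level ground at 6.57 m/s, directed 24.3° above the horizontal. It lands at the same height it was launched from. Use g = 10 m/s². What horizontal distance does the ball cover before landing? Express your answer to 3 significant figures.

Components: v_x = 6.57 cos 24.3° = 5.988 m/s, v_y = 6.57 sin 24.3° = 2.704 m/s.
Time of flight (same landing height): t = 2 v_y / g = 2 × 2.704 / 10 = 0.5408 s.
Range: R = v_x · t = 5.988 × 0.5408 = 3.24 m.

3.24 m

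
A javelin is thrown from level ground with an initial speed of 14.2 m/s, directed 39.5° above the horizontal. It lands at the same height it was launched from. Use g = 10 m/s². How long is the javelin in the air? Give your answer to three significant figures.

1.81 s

Vertical component: v_y = 14.2 sin 39.5° = 9.032 m/s.
For a projectile landing at launch height, time of flight is t = 2 v_y / g = 2 × 9.032 / 10 = 1.81 s.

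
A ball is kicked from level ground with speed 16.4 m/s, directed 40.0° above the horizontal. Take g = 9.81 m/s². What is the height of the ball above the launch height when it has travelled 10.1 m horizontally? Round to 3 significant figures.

5.30 m

v_x = 16.4 cos 40.0° = 12.56 m/s, v_y0 = 16.4 sin 40.0° = 10.54 m/s.
Time to reach x = 10.1 m: t = x / v_x = 10.1 / 12.56 = 0.8041 s.
y = v_y0 t − ½ g t² = 10.54×0.8041 − 4.905×0.8041² = 5.30 m.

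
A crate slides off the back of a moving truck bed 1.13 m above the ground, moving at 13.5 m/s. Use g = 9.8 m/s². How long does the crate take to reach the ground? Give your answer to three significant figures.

0.480 s

The horizontal speed doesn't affect the fall. With v_y0 = 0, h = ½ g t².
t = √(2 × 1.13 / 9.8) = √0.2306 = 0.480 s.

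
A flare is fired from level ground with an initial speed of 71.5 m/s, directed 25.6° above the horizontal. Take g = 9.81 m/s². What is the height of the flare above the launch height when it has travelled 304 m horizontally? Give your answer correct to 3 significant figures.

v_x = 71.5 cos 25.6° = 64.48 m/s, v_y0 = 71.5 sin 25.6° = 30.89 m/s.
Time to reach x = 304 m: t = x / v_x = 304 / 64.48 = 4.715 s.
y = v_y0 t − ½ g t² = 30.89×4.715 − 4.905×4.715² = 36.6 m.

36.6 m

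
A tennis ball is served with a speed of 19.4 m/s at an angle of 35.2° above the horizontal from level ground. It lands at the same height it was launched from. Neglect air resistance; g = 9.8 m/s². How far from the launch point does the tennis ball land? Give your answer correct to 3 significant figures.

36.2 m

Components: v_x = 19.4 cos 35.2° = 15.85 m/s, v_y = 19.4 sin 35.2° = 11.18 m/s.
Time of flight (same landing height): t = 2 v_y / g = 2 × 11.18 / 9.8 = 2.282 s.
Range: R = v_x · t = 15.85 × 2.282 = 36.2 m.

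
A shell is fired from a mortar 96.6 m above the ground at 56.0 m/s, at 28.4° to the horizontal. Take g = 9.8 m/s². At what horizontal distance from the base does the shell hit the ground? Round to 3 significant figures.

Components: v_x = 56.0 cos 28.4° = 49.26 m/s, v_y = 56.0 sin 28.4° = 26.63 m/s.
Vertical: 0 = 96.6 + 26.63 t − ½(9.8) t² ⇒ 4.900 t² − 26.63 t − 96.6 = 0.
t = [26.63 + √(709.2 + 1893)] / 9.800 = 7.923 s.
Horizontal: R = v_x · t = 49.26 × 7.923 = 390 m.

390 m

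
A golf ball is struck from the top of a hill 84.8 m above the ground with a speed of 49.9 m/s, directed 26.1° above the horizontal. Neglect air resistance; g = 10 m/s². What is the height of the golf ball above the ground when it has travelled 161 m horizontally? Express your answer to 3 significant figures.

99.1 m

v_x = 49.9 cos 26.1° = 44.81 m/s, v_y0 = 49.9 sin 26.1° = 21.95 m/s.
Time to reach x = 161 m: t = x / v_x = 161 / 44.81 = 3.593 s.
y = 84.8 + v_y0 t − ½ g t² = 84.8 + 21.95×3.593 − 5.000×3.593² = 99.1 m.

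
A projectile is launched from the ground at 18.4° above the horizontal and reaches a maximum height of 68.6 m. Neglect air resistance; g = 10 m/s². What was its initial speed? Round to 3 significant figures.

At maximum height v_y = 0, so (v₀ sin θ)² = 2 g H.
v₀ sin 18.4° = √(2 × 10 × 68.6) = 37.04 m/s.
v₀ = 37.04 / sin 18.4° = 37.04 / 0.3156 = 117 m/s.

117 m/s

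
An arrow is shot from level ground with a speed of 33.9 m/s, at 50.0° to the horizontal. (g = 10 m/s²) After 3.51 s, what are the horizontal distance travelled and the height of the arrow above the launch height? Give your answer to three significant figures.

x = 76.5 m, y = 29.6 m

v_x = 33.9 cos 50.0° = 21.79 m/s; v_y0 = 33.9 sin 50.0° = 25.97 m/s.
x = v_x t = 21.79 × 3.51 = 76.5 m.
y = v_y0 t − ½ g t² = 25.97×3.51 − 5.000×3.51² = 29.6 m.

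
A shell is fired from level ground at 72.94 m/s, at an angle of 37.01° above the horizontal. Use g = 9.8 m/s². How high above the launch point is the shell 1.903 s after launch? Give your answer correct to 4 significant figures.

v_y0 = 72.94 sin 37.01° = 43.907 m/s.
y(t) = v_y0 t − ½ g t² = 43.907×1.903 − 4.900×1.903² = 65.81 m.

65.81 m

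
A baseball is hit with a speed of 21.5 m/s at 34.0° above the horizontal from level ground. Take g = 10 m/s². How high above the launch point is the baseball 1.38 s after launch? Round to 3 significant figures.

7.07 m

v_y0 = 21.5 sin 34.0° = 12.02 m/s.
y(t) = v_y0 t − ½ g t² = 12.02×1.38 − 5.000×1.38² = 7.07 m.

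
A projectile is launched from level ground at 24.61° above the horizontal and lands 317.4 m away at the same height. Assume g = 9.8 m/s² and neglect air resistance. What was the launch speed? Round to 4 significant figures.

On level ground, R = v₀² sin(2θ) / g, so v₀ = √(R g / sin 2θ).
sin(2 × 24.61°) = 0.7572.
v₀ = √(317.4 × 9.8 / 0.7572) = √4107.9 = 64.09 m/s.

64.09 m/s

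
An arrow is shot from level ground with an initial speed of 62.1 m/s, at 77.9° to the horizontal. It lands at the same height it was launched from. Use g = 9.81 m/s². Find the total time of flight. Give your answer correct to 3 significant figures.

12.4 s

Vertical component: v_y = 62.1 sin 77.9° = 60.72 m/s.
For a projectile landing at launch height, time of flight is t = 2 v_y / g = 2 × 60.72 / 9.81 = 12.4 s.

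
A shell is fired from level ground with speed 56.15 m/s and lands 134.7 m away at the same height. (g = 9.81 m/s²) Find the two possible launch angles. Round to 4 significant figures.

Level-ground range: R = v₀² sin(2θ)/g ⇒ sin 2θ = R g / v₀² = 134.7×9.81/56.15² = 0.4191.
2θ = arcsin(0.4191) = 24.778° or 180° − 24.778° = 155.222°.
So θ = 12.39° or θ = 77.61°.

12.39° and 77.61°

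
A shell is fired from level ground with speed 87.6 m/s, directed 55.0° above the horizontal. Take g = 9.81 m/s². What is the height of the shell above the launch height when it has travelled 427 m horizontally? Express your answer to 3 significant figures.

256 m

v_x = 87.6 cos 55.0° = 50.25 m/s, v_y0 = 87.6 sin 55.0° = 71.76 m/s.
Time to reach x = 427 m: t = x / v_x = 427 / 50.25 = 8.498 s.
y = v_y0 t − ½ g t² = 71.76×8.498 − 4.905×8.498² = 256 m.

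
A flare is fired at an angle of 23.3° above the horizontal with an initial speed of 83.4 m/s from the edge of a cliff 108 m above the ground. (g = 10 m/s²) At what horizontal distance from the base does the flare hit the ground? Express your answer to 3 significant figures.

Components: v_x = 83.4 cos 23.3° = 76.60 m/s, v_y = 83.4 sin 23.3° = 32.99 m/s.
Vertical: 0 = 108 + 32.99 t − ½(10) t² ⇒ 5.000 t² − 32.99 t − 108 = 0.
t = [32.99 + √(1088 + 2160)] / 10.00 = 8.998 s.
Horizontal: R = v_x · t = 76.60 × 8.998 = 689 m.

689 m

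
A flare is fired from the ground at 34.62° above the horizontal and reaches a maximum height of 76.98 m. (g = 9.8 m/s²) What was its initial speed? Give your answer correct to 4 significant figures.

68.37 m/s

At maximum height v_y = 0, so (v₀ sin θ)² = 2 g H.
v₀ sin 34.62° = √(2 × 9.8 × 76.98) = 38.843 m/s.
v₀ = 38.843 / sin 34.62° = 38.843 / 0.5681 = 68.37 m/s.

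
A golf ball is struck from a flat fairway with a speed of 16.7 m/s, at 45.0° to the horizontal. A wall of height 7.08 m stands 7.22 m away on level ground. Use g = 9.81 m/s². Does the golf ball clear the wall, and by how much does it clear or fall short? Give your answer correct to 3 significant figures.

No — it falls 1.69 m short of clearing the wall.

v_x = 16.7 cos 45.0° = 11.81 m/s; v_y0 = 16.7 sin 45.0° = 11.81 m/s.
Time to reach the wall: t = 7.22 / 11.81 = 0.6113 s.
Height at that point: y = 11.81×0.6113 − 4.905×0.6113² = 5.387 m.
That is 7.08 − 5.387 = 1.69 m below the top of the wall, so the golf ball does not clear it.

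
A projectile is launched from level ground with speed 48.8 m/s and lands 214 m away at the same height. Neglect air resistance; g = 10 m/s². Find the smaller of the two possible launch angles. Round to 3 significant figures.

Level-ground range: R = v₀² sin(2θ)/g ⇒ sin 2θ = R g / v₀² = 214×10/48.8² = 0.8986.
2θ = arcsin(0.8986) = 63.97° or 180° − 63.97° = 116.03°.
So θ = 32.0° or θ = 58.0°.

32.0°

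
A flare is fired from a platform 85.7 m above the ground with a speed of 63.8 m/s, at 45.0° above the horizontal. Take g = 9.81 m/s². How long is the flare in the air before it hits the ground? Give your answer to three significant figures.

10.8 s

Vertical component: v_y = 63.8 sin 45.0° = 45.11 m/s.
Taking up as positive with launch at y = 85.7 m, landing at y = 0: 0 = 85.7 + 45.11 t − ½(9.81) t².
Solving 4.905 t² − 45.11 t − 85.7 = 0 gives t = [45.11 + √(45.11² + 4·4.905·85.7)] / 9.810 = 10.8 s.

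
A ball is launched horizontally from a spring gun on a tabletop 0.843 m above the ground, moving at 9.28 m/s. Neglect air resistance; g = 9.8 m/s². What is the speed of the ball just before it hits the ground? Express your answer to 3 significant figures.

Fall time: t = √(2 × 0.843 / 9.8) = 0.4148 s.
At impact: v_x = 9.28 m/s (unchanged), v_y = g t = 9.8 × 0.4148 = 4.065 m/s.
Speed = √(v_x² + v_y²) = √(86.12 + 16.52) = 10.1 m/s.

10.1 m/s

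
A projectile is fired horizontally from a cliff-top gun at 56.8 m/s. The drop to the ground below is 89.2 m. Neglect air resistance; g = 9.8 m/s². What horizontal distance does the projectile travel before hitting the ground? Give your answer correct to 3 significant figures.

242 m

Initial vertical velocity is zero, so the fall time comes from h = ½ g t²: t = √(2 × 89.2 / 9.8) = 4.267 s.
Horizontal motion is uniform at 56.8 m/s, so x = 56.8 × 4.267 = 242 m.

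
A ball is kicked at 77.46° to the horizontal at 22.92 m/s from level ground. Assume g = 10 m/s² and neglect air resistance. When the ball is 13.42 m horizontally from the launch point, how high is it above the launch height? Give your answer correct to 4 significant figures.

v_x = 22.92 cos 77.46° = 4.9764 m/s, v_y0 = 22.92 sin 77.46° = 22.373 m/s.
Time to reach x = 13.42 m: t = x / v_x = 13.42 / 4.9764 = 2.6967 s.
y = v_y0 t − ½ g t² = 22.373×2.6967 − 5.000×2.6967² = 23.97 m.

23.97 m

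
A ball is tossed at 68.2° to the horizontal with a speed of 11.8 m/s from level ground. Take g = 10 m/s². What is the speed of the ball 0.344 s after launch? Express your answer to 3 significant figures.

8.70 m/s

v_x = 11.8 cos 68.2° = 4.382 m/s (constant).
v_y(t) = 11.8 sin 68.2° − g t = 10.96 − 10 × 0.344 = 7.520 m/s.
Speed = √(v_x² + v_y²) = √(19.20 + 56.55) = 8.70 m/s.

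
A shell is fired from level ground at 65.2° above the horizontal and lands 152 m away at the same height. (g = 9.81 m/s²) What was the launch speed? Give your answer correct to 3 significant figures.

44.2 m/s

On level ground, R = v₀² sin(2θ) / g, so v₀ = √(R g / sin 2θ).
sin(2 × 65.2°) = 0.7615.
v₀ = √(152 × 9.81 / 0.7615) = √1958 = 44.2 m/s.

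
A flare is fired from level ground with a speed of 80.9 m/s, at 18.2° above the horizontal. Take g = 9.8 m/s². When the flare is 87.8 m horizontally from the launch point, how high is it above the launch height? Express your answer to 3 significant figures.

22.5 m

v_x = 80.9 cos 18.2° = 76.85 m/s, v_y0 = 80.9 sin 18.2° = 25.27 m/s.
Time to reach x = 87.8 m: t = x / v_x = 87.8 / 76.85 = 1.142 s.
y = v_y0 t − ½ g t² = 25.27×1.142 − 4.900×1.142² = 22.5 m.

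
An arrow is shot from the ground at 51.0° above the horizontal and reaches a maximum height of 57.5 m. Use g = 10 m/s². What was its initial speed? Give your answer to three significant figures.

43.6 m/s

At maximum height v_y = 0, so (v₀ sin θ)² = 2 g H.
v₀ sin 51.0° = √(2 × 10 × 57.5) = 33.91 m/s.
v₀ = 33.91 / sin 51.0° = 33.91 / 0.7771 = 43.6 m/s.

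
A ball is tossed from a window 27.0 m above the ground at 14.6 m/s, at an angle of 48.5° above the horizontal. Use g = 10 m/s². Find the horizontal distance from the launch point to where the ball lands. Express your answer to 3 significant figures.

35.4 m

Components: v_x = 14.6 cos 48.5° = 9.674 m/s, v_y = 14.6 sin 48.5° = 10.93 m/s.
Vertical: 0 = 27.0 + 10.93 t − ½(10) t² ⇒ 5.000 t² − 10.93 t − 27.0 = 0.
t = [10.93 + √(119.5 + 540.0)] / 10.00 = 3.661 s.
Horizontal: R = v_x · t = 9.674 × 3.661 = 35.4 m.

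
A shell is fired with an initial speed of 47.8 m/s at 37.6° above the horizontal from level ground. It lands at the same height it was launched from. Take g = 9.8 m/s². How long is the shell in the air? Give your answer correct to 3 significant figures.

5.95 s

Vertical component: v_y = 47.8 sin 37.6° = 29.16 m/s.
For a projectile landing at launch height, time of flight is t = 2 v_y / g = 2 × 29.16 / 9.8 = 5.95 s.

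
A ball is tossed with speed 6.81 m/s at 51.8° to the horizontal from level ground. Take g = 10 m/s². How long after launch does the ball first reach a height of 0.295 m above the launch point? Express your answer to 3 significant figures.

v_y0 = 6.81 sin 51.8° = 5.352 m/s.
Set y = v_y0 t − ½ g t² = 0.295: 5.000 t² − 5.352 t + 0.295 = 0.
t = [5.352 ± √(28.64 − 5.900)] / 10 = (5.352 ± 4.769) / 10, giving t = 0.0583 s or t = 1.01 s.
The ball is on the way up at the first time, so t = 0.0583 s.

0.0583 s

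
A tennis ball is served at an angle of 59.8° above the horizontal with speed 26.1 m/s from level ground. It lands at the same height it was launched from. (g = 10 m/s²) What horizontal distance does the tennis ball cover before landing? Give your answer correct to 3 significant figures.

Components: v_x = 26.1 cos 59.8° = 13.13 m/s, v_y = 26.1 sin 59.8° = 22.56 m/s.
Time of flight (same landing height): t = 2 v_y / g = 2 × 22.56 / 10 = 4.512 s.
Range: R = v_x · t = 13.13 × 4.512 = 59.2 m.

59.2 m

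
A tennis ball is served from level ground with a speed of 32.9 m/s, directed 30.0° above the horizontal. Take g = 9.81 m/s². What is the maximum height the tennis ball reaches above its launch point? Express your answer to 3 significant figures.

Vertical component of launch velocity: v_y = 32.9 sin 30.0° = 16.45 m/s.
At the highest point the vertical velocity is zero, so v_y² = 2 g h_max.
h_max = (16.45)² / (2 × 9.81) = 270.6 / 19.62 = 13.8 m.

13.8 m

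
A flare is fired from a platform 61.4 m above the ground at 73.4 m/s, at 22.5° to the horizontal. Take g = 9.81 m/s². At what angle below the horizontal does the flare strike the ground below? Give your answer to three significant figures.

v_x = 73.4 cos 22.5° = 67.81 m/s.
At impact |v_y| = √(v_y0² + 2 g h) = √(28.09² + 2×9.81×61.4) = 44.65 m/s.
Angle below horizontal = arctan(|v_y| / v_x) = arctan(44.65 / 67.81) = 33.4°.

33.4°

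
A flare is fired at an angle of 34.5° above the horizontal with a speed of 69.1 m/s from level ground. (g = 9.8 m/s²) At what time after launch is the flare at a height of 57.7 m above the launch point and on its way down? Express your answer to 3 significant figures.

6.04 s

v_y0 = 69.1 sin 34.5° = 39.14 m/s.
Set y = v_y0 t − ½ g t² = 57.7: 4.900 t² − 39.14 t + 57.7 = 0.
t = [39.14 ± √(1532 − 1131)] / 9.8 = (39.14 ± 20.02) / 9.8, giving t = 1.95 s or t = 6.04 s.
On the way down corresponds to the larger root: t = 6.04 s.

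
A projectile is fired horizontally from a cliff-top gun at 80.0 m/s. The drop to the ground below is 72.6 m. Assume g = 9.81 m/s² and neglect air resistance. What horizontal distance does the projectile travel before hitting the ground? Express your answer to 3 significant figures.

308 m

Initial vertical velocity is zero, so the fall time comes from h = ½ g t²: t = √(2 × 72.6 / 9.81) = 3.847 s.
Horizontal motion is uniform at 80.0 m/s, so x = 80.0 × 3.847 = 308 m.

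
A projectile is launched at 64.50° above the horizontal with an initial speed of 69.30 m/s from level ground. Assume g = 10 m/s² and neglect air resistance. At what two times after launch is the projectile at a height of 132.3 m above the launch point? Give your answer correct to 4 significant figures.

v_y0 = 69.30 sin 64.50° = 62.549 m/s.
Set y = v_y0 t − ½ g t² = 132.3: 5.000 t² − 62.549 t + 132.3 = 0.
t = [62.549 ± √(3912.4 − 2646.0)] / 10 = (62.549 ± 35.587) / 10, giving t = 2.696 s or t = 9.814 s.
So the projectile is at 132.3 m at t = 2.696 s (rising) and t = 9.814 s (falling).

2.696 s and 9.814 s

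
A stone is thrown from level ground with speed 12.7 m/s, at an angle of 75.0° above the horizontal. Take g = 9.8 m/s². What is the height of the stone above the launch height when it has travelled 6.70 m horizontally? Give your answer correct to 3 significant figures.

v_x = 12.7 cos 75.0° = 3.287 m/s, v_y0 = 12.7 sin 75.0° = 12.27 m/s.
Time to reach x = 6.70 m: t = x / v_x = 6.70 / 3.287 = 2.038 s.
y = v_y0 t − ½ g t² = 12.27×2.038 − 4.900×2.038² = 4.65 m.

4.65 m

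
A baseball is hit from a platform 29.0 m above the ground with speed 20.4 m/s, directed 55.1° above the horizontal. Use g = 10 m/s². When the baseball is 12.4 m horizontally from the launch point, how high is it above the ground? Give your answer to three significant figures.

41.1 m

v_x = 20.4 cos 55.1° = 11.67 m/s, v_y0 = 20.4 sin 55.1° = 16.73 m/s.
Time to reach x = 12.4 m: t = x / v_x = 12.4 / 11.67 = 1.063 s.
y = 29.0 + v_y0 t − ½ g t² = 29.0 + 16.73×1.063 − 5.000×1.063² = 41.1 m.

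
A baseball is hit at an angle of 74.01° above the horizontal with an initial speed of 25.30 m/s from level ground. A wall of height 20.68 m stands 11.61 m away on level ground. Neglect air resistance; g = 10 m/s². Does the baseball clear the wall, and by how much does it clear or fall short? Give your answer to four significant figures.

v_x = 25.30 cos 74.01° = 6.9694 m/s; v_y0 = 25.30 sin 74.01° = 24.321 m/s.
Time to reach the wall: t = 11.61 / 6.9694 = 1.6659 s.
Height at that point: y = 24.321×1.6659 − 5.000×1.6659² = 26.640 m.
That is 26.640 − 20.68 = 5.960 m above the top of the wall, so the baseball clears it.

Yes — it clears the wall by 5.960 m.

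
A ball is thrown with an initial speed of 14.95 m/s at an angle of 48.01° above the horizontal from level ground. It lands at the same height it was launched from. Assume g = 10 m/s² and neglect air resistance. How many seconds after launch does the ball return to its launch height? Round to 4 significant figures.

Vertical component: v_y = 14.95 sin 48.01° = 11.112 m/s.
For a projectile landing at launch height, time of flight is t = 2 v_y / g = 2 × 11.112 / 10 = 2.222 s.

2.222 s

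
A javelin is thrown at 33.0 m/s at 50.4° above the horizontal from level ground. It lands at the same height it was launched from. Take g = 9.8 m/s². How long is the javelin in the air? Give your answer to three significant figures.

5.19 s

Vertical component: v_y = 33.0 sin 50.4° = 25.43 m/s.
For a projectile landing at launch height, time of flight is t = 2 v_y / g = 2 × 25.43 / 9.8 = 5.19 s.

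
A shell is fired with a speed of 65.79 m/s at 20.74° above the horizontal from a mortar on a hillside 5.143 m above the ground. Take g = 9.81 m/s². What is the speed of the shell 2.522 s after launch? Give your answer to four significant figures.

61.54 m/s

v_x = 65.79 cos 20.74° = 61.527 m/s (constant).
v_y(t) = 65.79 sin 20.74° − g t = 23.298 − 9.81 × 2.522 = -1.4428 m/s.
Speed = √(v_x² + v_y²) = √(3785.6 + 2.0817) = 61.54 m/s.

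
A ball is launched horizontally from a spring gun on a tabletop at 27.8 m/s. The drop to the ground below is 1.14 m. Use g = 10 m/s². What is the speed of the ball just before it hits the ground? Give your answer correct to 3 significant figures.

28.2 m/s

Fall time: t = √(2 × 1.14 / 10) = 0.4775 s.
At impact: v_x = 27.8 m/s (unchanged), v_y = g t = 10 × 0.4775 = 4.775 m/s.
Speed = √(v_x² + v_y²) = √(772.8 + 22.80) = 28.2 m/s.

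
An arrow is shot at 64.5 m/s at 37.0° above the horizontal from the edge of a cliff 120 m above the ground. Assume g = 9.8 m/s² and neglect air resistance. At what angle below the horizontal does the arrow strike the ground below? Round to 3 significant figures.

50.3°

v_x = 64.5 cos 37.0° = 51.51 m/s.
At impact |v_y| = √(v_y0² + 2 g h) = √(38.82² + 2×9.8×120) = 62.12 m/s.
Angle below horizontal = arctan(|v_y| / v_x) = arctan(62.12 / 51.51) = 50.3°.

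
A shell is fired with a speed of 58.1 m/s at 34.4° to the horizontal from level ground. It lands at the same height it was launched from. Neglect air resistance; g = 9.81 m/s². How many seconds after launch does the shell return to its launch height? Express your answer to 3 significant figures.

Vertical component: v_y = 58.1 sin 34.4° = 32.82 m/s.
For a projectile landing at launch height, time of flight is t = 2 v_y / g = 2 × 32.82 / 9.81 = 6.69 s.

6.69 s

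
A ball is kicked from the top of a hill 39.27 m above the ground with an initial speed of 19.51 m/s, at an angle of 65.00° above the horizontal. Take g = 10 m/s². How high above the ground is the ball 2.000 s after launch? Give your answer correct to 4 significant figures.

54.63 m

v_y0 = 19.51 sin 65.00° = 17.682 m/s.
y(t) = 39.27 + v_y0 t − ½ g t² = 39.27 + 17.682×2.000 − ½×10×2.000² = 54.63 m.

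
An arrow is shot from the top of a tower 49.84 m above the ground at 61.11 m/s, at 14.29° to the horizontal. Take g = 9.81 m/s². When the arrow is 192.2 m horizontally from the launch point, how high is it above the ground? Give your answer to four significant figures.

v_x = 61.11 cos 14.29° = 59.219 m/s, v_y0 = 61.11 sin 14.29° = 15.084 m/s.
Time to reach x = 192.2 m: t = x / v_x = 192.2 / 59.219 = 3.2456 s.
y = 49.84 + v_y0 t − ½ g t² = 49.84 + 15.084×3.2456 − 4.905×3.2456² = 47.13 m.

47.13 m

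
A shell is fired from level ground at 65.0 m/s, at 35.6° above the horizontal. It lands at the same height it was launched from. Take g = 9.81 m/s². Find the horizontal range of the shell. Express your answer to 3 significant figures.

For level ground, R = v₀² sin(2θ) / g.
sin(2 × 35.6°) = sin 71.20° = 0.9466.
R = (65.0)² × 0.9466 / 9.81 = 408 m.

408 m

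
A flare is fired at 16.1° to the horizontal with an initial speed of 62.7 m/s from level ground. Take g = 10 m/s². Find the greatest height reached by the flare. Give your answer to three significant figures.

15.1 m

Vertical component of launch velocity: v_y = 62.7 sin 16.1° = 17.39 m/s.
At the highest point the vertical velocity is zero, so v_y² = 2 g h_max.
h_max = (17.39)² / (2 × 10) = 302.4 / 20.00 = 15.1 m.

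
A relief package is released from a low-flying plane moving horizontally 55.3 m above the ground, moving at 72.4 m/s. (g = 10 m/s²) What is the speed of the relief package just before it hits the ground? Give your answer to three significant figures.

Fall time: t = √(2 × 55.3 / 10) = 3.326 s.
At impact: v_x = 72.4 m/s (unchanged), v_y = g t = 10 × 3.326 = 33.26 m/s.
Speed = √(v_x² + v_y²) = √(5242 + 1106) = 79.7 m/s.

79.7 m/s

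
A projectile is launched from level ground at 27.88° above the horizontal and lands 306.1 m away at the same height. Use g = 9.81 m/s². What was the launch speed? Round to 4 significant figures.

60.27 m/s

On level ground, R = v₀² sin(2θ) / g, so v₀ = √(R g / sin 2θ).
sin(2 × 27.88°) = 0.8267.
v₀ = √(306.1 × 9.81 / 0.8267) = √3632.3 = 60.27 m/s.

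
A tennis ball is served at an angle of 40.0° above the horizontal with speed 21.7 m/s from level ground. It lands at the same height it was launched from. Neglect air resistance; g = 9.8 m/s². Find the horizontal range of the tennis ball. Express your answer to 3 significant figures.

47.3 m

Components: v_x = 21.7 cos 40.0° = 16.62 m/s, v_y = 21.7 sin 40.0° = 13.95 m/s.
Time of flight (same landing height): t = 2 v_y / g = 2 × 13.95 / 9.8 = 2.847 s.
Range: R = v_x · t = 16.62 × 2.847 = 47.3 m.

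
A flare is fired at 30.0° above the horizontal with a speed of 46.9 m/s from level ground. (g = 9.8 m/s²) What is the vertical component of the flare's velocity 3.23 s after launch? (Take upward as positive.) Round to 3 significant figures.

Initial vertical component: v_y0 = 46.9 sin 30.0° = 23.45 m/s.
v_y(t) = v_y0 − g t = 23.45 − 9.8 × 3.23 = -8.20 m/s.

-8.20 m/s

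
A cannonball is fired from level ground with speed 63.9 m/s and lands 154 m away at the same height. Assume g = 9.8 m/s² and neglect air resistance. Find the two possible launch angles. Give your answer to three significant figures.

Level-ground range: R = v₀² sin(2θ)/g ⇒ sin 2θ = R g / v₀² = 154×9.8/63.9² = 0.3696.
2θ = arcsin(0.3696) = 21.69° or 180° − 21.69° = 158.31°.
So θ = 10.8° or θ = 79.2°.

10.8° and 79.2°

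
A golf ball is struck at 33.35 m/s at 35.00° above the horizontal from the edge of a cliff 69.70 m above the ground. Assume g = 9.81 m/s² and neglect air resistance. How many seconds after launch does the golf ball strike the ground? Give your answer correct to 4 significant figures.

6.194 s

Vertical component: v_y = 33.35 sin 35.00° = 19.129 m/s.
Taking up as positive with launch at y = 69.70 m, landing at y = 0: 0 = 69.70 + 19.129 t − ½(9.81) t².
Solving 4.905 t² − 19.129 t − 69.70 = 0 gives t = [19.129 + √(19.129² + 4·4.905·69.70)] / 9.810 = 6.194 s.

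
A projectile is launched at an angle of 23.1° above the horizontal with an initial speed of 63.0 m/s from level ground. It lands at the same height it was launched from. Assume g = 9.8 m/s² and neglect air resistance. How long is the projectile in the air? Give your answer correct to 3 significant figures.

Vertical component: v_y = 63.0 sin 23.1° = 24.72 m/s.
For a projectile landing at launch height, time of flight is t = 2 v_y / g = 2 × 24.72 / 9.8 = 5.04 s.

5.04 s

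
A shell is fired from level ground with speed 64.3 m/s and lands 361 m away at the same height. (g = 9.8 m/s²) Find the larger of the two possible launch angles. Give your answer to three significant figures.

60.6°

Level-ground range: R = v₀² sin(2θ)/g ⇒ sin 2θ = R g / v₀² = 361×9.8/64.3² = 0.8557.
2θ = arcsin(0.8557) = 58.84° or 180° − 58.84° = 121.16°.
So θ = 29.4° or θ = 60.6°.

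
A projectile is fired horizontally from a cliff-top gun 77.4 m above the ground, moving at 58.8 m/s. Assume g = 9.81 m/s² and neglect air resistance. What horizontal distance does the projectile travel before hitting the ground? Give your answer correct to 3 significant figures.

234 m

Initial vertical velocity is zero, so the fall time comes from h = ½ g t²: t = √(2 × 77.4 / 9.81) = 3.972 s.
Horizontal motion is uniform at 58.8 m/s, so x = 58.8 × 3.972 = 234 m.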